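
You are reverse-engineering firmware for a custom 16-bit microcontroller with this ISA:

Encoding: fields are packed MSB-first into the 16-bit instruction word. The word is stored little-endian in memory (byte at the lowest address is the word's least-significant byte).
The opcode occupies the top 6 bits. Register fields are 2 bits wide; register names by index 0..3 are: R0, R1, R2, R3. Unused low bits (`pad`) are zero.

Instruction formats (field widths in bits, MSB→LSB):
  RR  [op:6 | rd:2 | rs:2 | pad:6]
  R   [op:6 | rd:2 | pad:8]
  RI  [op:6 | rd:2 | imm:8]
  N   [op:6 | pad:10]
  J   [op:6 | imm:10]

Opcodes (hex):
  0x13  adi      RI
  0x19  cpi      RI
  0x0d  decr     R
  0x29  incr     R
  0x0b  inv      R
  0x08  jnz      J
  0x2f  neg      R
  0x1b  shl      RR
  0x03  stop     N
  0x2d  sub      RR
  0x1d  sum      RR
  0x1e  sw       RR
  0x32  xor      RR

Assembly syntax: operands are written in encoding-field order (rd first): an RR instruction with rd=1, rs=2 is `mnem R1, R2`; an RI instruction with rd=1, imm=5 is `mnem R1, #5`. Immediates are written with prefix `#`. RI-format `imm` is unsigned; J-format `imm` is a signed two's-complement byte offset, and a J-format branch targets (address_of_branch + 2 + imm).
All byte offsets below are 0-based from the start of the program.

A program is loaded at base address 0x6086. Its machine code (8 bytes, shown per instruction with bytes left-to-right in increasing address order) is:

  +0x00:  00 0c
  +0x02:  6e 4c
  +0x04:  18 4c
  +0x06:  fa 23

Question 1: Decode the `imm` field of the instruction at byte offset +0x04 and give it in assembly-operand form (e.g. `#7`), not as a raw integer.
off 0x04: read 18 4c as little → 0x4c18
  op=0x4c18>>10=0x13 ⇒ adi (RI)
  rd: (w>>8)&0x3=0x0 → R0
  imm: (w>>0)&0xff=0x18 → #24

#24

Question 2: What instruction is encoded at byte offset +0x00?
[00] 00 0c → 0x0c00
  top 6b → 0x3 → stop [N]

stop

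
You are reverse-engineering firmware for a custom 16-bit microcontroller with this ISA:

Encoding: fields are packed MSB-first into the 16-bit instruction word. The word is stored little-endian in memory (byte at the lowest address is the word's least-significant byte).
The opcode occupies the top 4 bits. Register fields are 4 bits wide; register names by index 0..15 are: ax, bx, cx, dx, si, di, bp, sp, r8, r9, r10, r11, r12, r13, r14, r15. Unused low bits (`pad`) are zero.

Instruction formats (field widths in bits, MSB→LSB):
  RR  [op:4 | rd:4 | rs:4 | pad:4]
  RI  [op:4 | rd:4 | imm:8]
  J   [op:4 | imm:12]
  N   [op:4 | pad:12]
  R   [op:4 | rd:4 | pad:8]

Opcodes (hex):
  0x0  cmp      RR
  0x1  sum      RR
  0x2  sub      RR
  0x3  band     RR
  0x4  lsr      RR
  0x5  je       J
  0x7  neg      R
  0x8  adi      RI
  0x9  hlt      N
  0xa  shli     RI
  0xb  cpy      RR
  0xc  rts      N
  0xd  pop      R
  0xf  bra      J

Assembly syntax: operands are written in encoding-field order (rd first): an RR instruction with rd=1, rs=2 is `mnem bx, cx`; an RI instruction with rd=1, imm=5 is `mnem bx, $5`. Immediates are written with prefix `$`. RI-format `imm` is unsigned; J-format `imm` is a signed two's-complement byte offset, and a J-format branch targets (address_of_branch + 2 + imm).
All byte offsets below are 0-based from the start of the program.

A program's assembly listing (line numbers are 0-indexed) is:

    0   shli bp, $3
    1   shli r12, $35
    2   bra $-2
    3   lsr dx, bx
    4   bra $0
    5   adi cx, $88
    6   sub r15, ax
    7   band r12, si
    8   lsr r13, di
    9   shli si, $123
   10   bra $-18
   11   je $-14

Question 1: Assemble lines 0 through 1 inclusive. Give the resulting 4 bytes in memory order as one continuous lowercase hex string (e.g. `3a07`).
0. shli fields op=0xa:4|rd=6:4|imm=3:8 → word a603h → 03 a6
1. shli fields op=0xa:4|rd=12:4|imm=35:8 → word ac23h → 23 ac

03a623ac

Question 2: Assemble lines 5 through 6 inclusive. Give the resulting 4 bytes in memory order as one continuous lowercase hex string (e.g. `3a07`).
line 5 (adi): pack op=0x8:4|rd=2:4|imm=88:8 = 0x8258; little→ 58 82
line 6 (sub): pack op=0x2:4|rd=15:4|rs=0:4|pad=0:4 = 0x2f00; little→ 00 2f

5882002f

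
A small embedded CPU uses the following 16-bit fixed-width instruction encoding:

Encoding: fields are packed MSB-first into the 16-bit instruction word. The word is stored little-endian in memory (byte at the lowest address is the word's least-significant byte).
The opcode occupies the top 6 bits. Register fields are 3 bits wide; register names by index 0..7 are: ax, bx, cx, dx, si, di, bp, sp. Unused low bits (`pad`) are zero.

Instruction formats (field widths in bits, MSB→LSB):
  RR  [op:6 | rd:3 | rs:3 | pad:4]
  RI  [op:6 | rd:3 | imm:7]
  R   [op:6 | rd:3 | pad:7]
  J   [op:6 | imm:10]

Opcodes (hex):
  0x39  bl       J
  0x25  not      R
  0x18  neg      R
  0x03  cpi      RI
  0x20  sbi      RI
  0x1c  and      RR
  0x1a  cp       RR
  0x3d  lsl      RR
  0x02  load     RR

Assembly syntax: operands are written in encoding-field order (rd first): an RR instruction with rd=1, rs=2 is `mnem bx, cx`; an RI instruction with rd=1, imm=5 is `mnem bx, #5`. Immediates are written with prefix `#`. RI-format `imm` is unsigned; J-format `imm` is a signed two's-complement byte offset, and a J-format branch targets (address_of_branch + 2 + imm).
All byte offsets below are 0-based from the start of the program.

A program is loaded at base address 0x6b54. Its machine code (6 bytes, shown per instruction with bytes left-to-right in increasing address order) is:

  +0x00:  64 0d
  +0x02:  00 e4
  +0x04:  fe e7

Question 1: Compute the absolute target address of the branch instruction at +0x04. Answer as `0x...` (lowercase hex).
[04] fe e7 → 0xe7fe
  opcode bits[15:10]=0x39: bl/J
  [9:0] imm=1022 (s10→-2) = #-2
  target = base 0x6b54 + off 0x04 + 2 + imm -2 = 0x6b58

0x6b58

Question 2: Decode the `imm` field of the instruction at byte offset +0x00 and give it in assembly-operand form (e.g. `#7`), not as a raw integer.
+0x00: 64 0d ⇒ word 0x0d64 (little)
  top 6b → 0x3 → cpi [RI]
  [9:7] rd=2 = cx
  [6:0] imm=100 = #100

#100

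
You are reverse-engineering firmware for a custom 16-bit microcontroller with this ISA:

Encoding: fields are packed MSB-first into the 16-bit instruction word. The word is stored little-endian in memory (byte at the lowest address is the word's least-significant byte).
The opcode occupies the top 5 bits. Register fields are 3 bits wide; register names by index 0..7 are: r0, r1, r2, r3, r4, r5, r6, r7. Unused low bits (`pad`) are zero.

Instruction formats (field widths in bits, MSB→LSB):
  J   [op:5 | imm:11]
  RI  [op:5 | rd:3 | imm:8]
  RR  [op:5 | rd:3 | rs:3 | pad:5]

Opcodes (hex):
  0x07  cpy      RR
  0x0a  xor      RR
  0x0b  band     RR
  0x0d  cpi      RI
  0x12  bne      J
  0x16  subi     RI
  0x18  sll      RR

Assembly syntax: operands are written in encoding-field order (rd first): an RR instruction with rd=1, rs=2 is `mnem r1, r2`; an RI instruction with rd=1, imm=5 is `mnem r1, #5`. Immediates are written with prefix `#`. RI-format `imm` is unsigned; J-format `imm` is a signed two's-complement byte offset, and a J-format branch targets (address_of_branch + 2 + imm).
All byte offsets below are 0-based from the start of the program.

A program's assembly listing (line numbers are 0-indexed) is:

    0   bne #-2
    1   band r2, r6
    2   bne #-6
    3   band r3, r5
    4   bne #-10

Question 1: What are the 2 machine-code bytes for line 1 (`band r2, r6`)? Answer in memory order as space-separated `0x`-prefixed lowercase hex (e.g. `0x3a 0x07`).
1. band fields op=0xb:5|rd=2:3|rs=6:3|pad=0:5 → word 5ac0h → c0 5a

0xc0 0x5a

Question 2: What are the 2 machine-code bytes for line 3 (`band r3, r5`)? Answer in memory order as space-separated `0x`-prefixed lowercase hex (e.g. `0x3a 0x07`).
0xa0 0x5b

L3: band op=0xb:5|rd=3:3|rs=5:3|pad=0:5 ⇒ 0x5ba0 ⇒ little a0 5b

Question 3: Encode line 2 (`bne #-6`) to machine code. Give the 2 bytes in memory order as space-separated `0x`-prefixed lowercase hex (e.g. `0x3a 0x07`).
0xfa 0x97

line 2 (bne): pack op=0x12:5|imm=-6:11 = 0x97fa; little→ fa 97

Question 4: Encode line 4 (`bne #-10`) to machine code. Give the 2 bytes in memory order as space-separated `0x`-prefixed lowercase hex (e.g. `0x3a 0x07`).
L4: bne op=0x12:5|imm=-10:11 ⇒ 0x97f6 ⇒ little f6 97

0xf6 0x97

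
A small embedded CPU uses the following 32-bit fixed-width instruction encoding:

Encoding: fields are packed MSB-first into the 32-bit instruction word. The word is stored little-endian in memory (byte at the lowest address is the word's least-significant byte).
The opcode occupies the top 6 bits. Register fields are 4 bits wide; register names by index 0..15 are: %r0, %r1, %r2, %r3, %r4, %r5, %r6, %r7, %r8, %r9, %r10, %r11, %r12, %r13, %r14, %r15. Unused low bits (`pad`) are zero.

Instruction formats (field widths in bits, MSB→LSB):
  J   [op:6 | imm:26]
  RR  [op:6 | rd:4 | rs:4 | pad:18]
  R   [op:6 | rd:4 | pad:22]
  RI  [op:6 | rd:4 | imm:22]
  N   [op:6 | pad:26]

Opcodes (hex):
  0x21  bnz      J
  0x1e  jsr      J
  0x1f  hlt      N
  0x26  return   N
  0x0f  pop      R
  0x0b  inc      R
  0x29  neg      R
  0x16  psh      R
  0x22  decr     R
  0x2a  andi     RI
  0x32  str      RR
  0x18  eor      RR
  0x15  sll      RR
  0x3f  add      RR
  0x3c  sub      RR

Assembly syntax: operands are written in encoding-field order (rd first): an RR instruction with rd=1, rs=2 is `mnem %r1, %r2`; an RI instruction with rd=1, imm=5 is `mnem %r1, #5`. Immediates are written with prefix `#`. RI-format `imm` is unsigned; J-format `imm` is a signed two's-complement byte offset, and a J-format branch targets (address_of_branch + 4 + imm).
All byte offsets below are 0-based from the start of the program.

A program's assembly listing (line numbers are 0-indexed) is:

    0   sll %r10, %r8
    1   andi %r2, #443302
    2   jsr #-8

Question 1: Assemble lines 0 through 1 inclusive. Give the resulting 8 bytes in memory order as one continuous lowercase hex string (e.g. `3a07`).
0000a056a6c386a8

0. sll fields op=0x15:6|rd=10:4|rs=8:4|pad=0:18 → word 56a00000h → 00 00 a0 56
1. andi fields op=0x2a:6|rd=2:4|imm=443302:22 → word a886c3a6h → a6 c3 86 a8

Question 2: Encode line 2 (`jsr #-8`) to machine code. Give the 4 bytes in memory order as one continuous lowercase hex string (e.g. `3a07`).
2. jsr fields op=0x1e:6|imm=-8:26 → word 7bfffff8h → f8 ff ff 7b

f8ffff7b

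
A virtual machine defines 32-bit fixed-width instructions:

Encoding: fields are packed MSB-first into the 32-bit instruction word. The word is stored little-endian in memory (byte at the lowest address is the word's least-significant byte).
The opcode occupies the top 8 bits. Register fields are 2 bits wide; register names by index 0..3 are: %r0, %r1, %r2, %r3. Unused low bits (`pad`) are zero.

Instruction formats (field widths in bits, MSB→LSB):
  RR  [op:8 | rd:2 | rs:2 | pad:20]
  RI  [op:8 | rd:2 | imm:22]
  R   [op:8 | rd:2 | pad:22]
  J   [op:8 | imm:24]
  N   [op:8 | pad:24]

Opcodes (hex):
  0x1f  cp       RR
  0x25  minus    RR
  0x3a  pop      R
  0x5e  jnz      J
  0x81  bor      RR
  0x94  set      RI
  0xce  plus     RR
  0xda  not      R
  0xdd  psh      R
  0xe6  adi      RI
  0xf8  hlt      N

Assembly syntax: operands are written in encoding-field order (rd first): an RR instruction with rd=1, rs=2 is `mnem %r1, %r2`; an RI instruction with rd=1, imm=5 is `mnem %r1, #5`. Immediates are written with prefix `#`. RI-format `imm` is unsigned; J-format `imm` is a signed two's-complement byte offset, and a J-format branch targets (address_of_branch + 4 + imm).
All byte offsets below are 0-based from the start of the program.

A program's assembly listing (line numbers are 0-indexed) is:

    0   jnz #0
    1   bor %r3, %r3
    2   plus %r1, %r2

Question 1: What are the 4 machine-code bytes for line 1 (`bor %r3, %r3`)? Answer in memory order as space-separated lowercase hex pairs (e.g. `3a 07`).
L1: bor op=0x81:8|rd=3:2|rs=3:2|pad=0:20 ⇒ 0x81f00000 ⇒ little 00 00 f0 81

00 00 f0 81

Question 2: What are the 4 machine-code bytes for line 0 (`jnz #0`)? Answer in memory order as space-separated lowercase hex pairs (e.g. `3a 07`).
0. jnz fields op=0x5e:8|imm=0:24 → word 5e000000h → 00 00 00 5e

00 00 00 5e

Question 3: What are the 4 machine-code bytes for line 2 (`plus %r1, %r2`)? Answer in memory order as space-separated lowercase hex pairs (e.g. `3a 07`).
L2: plus op=0xce:8|rd=1:2|rs=2:2|pad=0:20 ⇒ 0xce600000 ⇒ little 00 00 60 ce

00 00 60 ce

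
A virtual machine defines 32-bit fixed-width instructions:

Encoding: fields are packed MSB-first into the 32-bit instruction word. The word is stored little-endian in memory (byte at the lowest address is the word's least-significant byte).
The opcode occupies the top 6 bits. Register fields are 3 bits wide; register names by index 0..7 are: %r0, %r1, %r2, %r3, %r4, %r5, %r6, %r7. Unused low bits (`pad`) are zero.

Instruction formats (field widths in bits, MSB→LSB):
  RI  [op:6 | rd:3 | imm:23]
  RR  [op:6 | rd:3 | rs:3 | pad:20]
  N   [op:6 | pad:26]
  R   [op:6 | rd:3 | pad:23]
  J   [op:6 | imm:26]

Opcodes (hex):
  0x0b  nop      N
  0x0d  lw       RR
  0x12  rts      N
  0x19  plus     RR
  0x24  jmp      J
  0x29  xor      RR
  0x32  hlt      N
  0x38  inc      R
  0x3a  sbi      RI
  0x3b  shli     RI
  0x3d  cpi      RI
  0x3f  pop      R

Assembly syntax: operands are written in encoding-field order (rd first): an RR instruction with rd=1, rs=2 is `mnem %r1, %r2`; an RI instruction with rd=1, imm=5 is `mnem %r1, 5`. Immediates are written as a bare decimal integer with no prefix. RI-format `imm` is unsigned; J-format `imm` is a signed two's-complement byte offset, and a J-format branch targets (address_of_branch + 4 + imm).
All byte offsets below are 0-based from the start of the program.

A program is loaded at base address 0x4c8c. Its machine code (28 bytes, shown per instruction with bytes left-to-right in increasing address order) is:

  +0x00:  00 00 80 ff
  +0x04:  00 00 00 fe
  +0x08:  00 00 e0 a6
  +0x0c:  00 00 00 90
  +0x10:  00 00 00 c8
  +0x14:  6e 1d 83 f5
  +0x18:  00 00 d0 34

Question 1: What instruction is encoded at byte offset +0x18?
@+18  little-endian(00 00 d0 34) = 0x34d00000
  opcode bits[31:26]=0xd: lw/RR
  rd: (w>>23)&0x7=0x1 → %r1
  rs: (w>>20)&0x7=0x5 → %r5

lw %r1, %r5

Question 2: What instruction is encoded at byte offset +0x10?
hlt

@+10  little-endian(00 00 00 c8) = 0xc8000000
  op=0xc8000000>>26=0x32 ⇒ hlt (N)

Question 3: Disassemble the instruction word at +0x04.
off 0x04: read 00 00 00 fe as little → 0xfe000000
  op=0xfe000000>>26=0x3f ⇒ pop (R)
  rd: (w>>23)&0x7=0x4 → %r4

pop %r4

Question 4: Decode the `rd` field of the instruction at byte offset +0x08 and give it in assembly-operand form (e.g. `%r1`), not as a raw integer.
off 0x08: read 00 00 e0 a6 as little → 0xa6e00000
  opcode bits[31:26]=0x29: xor/RR
  [25:23] rd=5 = %r5
  [22:20] rs=6 = %r6

%r5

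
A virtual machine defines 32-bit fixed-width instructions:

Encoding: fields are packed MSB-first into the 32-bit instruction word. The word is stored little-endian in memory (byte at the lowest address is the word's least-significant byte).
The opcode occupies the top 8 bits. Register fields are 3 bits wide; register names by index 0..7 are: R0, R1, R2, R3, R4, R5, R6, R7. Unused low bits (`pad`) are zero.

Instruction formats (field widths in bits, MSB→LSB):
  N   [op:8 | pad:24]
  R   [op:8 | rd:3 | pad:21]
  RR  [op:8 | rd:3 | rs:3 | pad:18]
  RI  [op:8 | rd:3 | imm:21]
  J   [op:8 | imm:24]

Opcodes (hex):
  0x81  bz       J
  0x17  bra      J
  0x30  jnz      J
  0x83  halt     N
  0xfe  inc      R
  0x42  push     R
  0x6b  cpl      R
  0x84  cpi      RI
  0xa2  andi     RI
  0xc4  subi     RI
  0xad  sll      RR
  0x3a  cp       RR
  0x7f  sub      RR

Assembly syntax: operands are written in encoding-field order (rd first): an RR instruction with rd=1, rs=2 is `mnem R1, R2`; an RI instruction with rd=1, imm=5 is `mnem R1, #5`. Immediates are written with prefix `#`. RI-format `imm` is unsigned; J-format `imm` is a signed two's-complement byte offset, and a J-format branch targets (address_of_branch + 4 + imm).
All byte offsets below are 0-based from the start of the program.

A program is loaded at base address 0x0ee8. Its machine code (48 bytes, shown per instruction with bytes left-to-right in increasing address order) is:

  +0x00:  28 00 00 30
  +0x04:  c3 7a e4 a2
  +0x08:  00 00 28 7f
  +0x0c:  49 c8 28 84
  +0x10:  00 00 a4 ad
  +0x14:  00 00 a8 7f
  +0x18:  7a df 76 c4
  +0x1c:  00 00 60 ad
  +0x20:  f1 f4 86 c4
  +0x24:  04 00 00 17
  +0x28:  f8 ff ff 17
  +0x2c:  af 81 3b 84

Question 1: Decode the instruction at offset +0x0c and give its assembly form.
cpi R1, #575561

+0x0c: 49 c8 28 84 ⇒ word 0x8428c849 (little)
  op=0x8428c849>>24=0x84 ⇒ cpi (RI)
  rd@[23:21]=0x1 ⇒ R1
  imm@[20:0]=0x8c849 ⇒ #575561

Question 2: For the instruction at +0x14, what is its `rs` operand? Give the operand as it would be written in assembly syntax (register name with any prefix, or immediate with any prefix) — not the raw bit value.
[14] 00 00 a8 7f → 0x7fa80000
  top 8b → 0x7f → sub [RR]
  rd@[23:21]=0x5 ⇒ R5
  rs@[20:18]=0x2 ⇒ R2

R2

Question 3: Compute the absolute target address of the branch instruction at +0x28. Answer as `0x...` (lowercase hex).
0x0f0c

+0x28: f8 ff ff 17 ⇒ word 0x17fffff8 (little)
  top 8b → 0x17 → bra [J]
  [23:0] imm=16777208 (s24→-8) = #-8
  target = base 0x0ee8 + off 0x28 + 4 + imm -8 = 0x0f0c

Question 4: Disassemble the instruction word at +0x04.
andi R7, #293571

off 0x04: read c3 7a e4 a2 as little → 0xa2e47ac3
  opcode bits[31:24]=0xa2: andi/RI
  [23:21] rd=7 = R7
  [20:0] imm=293571 = #293571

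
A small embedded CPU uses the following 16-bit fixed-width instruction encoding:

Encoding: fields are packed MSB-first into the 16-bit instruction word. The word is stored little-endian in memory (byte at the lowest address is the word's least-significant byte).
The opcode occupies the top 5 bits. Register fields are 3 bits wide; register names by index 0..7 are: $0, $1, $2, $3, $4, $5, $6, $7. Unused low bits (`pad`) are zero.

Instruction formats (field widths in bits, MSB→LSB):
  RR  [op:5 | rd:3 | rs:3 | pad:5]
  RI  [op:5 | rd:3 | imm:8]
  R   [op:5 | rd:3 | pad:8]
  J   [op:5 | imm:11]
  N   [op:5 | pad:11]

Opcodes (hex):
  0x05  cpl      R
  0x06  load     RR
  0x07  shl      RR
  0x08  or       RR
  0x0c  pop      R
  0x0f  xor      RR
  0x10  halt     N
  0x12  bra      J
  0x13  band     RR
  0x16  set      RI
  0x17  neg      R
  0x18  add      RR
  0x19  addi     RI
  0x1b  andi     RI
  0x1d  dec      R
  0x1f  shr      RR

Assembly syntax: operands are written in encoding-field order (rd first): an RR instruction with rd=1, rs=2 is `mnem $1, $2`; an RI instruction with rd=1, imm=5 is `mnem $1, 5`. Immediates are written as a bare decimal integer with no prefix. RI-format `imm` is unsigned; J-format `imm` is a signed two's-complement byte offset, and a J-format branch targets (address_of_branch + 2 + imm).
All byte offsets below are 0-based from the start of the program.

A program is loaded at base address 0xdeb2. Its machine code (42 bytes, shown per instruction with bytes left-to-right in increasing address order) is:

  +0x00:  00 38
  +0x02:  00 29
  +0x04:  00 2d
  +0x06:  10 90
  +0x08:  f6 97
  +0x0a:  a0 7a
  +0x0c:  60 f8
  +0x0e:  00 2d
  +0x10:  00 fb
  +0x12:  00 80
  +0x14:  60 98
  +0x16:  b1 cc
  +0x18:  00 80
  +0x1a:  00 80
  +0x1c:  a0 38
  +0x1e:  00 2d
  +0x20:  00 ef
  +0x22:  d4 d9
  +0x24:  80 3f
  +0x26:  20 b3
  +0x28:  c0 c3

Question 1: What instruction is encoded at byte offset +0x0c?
shr $0, $3

off 0x0c: read 60 f8 as little → 0xf860
  top 5b → 0x1f → shr [RR]
  rd: (w>>8)&0x7=0x0 → $0
  rs: (w>>5)&0x7=0x3 → $3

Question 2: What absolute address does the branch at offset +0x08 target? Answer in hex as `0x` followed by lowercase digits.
+0x08: f6 97 ⇒ word 0x97f6 (little)
  opcode bits[15:11]=0x12: bra/J
  imm@[10:0]=0x7f6 (s11→-10) ⇒ -10
  target = base 0xdeb2 + off 0x08 + 2 + imm -10 = 0xdeb2

0xdeb2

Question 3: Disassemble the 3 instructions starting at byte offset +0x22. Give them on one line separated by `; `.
andi $1, 212; shl $7, $4; set $3, 32

+0x22: d4 d9 ⇒ word 0xd9d4 (little)
  opcode bits[15:11]=0x1b: andi/RI
  [10:8] rd=1 = $1
  [7:0] imm=212 = 212
+0x24: 80 3f ⇒ word 0x3f80 (little)
  opcode bits[15:11]=0x7: shl/RR
  [10:8] rd=7 = $7
  [7:5] rs=4 = $4
+0x26: 20 b3 ⇒ word 0xb320 (little)
  opcode bits[15:11]=0x16: set/RI
  [10:8] rd=3 = $3
  [7:0] imm=32 = 32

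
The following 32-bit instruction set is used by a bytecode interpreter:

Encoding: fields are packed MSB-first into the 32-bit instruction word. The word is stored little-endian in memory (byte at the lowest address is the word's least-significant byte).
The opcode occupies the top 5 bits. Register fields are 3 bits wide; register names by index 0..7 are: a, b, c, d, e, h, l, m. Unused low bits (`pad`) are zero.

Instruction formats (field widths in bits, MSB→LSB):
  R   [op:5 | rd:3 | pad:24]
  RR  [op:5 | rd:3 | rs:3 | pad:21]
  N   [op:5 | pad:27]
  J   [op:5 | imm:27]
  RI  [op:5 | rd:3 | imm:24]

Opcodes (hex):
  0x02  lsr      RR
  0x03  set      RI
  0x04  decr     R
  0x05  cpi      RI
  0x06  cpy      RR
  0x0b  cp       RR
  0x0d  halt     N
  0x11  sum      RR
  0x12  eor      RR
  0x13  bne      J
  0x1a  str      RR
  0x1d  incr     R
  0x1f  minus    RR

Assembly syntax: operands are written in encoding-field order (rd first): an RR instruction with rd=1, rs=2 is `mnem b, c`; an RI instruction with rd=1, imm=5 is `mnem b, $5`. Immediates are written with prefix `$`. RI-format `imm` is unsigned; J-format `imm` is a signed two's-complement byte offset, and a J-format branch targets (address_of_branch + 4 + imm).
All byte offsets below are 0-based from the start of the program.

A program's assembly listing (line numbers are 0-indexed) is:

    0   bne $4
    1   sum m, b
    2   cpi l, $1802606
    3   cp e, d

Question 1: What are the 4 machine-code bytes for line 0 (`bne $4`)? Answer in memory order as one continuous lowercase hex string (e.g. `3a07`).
line 0 (bne): pack op=0x13:5|imm=4:27 = 0x98000004; little→ 04 00 00 98

04000098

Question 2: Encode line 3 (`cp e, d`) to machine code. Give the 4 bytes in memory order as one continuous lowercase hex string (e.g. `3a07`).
line 3 (cp): pack op=0xb:5|rd=4:3|rs=3:3|pad=0:21 = 0x5c600000; little→ 00 00 60 5c

0000605c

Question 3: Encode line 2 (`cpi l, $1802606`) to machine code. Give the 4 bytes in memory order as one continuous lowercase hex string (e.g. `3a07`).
2. cpi fields op=0x5:5|rd=6:3|imm=1802606:24 → word 2e1b816eh → 6e 81 1b 2e

6e811b2e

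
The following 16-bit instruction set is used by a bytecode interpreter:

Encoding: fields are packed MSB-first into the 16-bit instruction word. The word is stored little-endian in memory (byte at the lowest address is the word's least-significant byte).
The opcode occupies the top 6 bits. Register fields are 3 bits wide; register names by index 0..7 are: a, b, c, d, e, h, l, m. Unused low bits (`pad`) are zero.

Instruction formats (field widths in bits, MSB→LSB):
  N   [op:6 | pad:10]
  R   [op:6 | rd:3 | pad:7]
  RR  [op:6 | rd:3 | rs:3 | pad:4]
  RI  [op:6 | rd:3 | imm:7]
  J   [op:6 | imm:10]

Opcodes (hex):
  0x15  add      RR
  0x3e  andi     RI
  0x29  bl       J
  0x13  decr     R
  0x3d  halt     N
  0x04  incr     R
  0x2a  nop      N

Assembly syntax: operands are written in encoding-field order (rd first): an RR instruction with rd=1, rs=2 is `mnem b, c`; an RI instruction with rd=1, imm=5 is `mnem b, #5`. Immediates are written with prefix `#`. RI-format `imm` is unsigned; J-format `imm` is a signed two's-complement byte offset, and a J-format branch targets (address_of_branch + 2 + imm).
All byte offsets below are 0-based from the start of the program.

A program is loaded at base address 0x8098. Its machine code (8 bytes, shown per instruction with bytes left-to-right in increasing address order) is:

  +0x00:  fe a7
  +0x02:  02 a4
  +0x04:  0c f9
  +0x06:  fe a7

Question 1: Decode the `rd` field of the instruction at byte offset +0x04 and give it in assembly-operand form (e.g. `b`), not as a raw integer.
c

+0x04: 0c f9 ⇒ word 0xf90c (little)
  opcode bits[15:10]=0x3e: andi/RI
  [9:7] rd=2 = c
  [6:0] imm=12 = #12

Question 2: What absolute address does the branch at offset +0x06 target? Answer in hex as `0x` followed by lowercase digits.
[06] fe a7 → 0xa7fe
  opcode bits[15:10]=0x29: bl/J
  [9:0] imm=1022 (s10→-2) = #-2
  target = base 0x8098 + off 0x06 + 2 + imm -2 = 0x809e

0x809e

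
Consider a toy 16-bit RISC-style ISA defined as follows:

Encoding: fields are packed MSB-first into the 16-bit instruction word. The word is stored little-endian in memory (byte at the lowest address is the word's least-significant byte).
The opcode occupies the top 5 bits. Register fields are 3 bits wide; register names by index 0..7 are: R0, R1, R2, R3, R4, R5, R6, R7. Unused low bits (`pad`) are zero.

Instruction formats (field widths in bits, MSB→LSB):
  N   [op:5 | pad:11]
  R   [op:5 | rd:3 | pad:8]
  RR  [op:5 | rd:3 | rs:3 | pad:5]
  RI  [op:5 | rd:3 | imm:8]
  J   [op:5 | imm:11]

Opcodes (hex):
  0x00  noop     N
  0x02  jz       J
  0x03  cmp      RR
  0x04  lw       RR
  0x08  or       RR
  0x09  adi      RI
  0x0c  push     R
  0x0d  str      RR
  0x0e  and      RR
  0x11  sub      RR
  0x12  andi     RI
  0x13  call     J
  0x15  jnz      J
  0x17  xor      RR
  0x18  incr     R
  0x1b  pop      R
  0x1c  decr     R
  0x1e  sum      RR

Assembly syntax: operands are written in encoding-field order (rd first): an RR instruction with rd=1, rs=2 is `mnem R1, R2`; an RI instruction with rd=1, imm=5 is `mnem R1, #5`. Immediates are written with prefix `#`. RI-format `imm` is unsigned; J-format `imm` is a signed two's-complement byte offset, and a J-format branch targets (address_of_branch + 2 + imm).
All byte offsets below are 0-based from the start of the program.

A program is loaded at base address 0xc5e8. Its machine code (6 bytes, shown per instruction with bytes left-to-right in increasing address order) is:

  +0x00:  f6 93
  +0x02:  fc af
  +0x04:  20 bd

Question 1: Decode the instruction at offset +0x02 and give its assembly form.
jnz #-4

@+02  little-endian(fc af) = 0xaffc
  top 5b → 0x15 → jnz [J]
  imm@[10:0]=0x7fc (s11→-4) ⇒ #-4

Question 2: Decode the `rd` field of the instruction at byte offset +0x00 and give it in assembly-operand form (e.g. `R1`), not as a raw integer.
off 0x00: read f6 93 as little → 0x93f6
  top 5b → 0x12 → andi [RI]
  [10:8] rd=3 = R3
  [7:0] imm=246 = #246

R3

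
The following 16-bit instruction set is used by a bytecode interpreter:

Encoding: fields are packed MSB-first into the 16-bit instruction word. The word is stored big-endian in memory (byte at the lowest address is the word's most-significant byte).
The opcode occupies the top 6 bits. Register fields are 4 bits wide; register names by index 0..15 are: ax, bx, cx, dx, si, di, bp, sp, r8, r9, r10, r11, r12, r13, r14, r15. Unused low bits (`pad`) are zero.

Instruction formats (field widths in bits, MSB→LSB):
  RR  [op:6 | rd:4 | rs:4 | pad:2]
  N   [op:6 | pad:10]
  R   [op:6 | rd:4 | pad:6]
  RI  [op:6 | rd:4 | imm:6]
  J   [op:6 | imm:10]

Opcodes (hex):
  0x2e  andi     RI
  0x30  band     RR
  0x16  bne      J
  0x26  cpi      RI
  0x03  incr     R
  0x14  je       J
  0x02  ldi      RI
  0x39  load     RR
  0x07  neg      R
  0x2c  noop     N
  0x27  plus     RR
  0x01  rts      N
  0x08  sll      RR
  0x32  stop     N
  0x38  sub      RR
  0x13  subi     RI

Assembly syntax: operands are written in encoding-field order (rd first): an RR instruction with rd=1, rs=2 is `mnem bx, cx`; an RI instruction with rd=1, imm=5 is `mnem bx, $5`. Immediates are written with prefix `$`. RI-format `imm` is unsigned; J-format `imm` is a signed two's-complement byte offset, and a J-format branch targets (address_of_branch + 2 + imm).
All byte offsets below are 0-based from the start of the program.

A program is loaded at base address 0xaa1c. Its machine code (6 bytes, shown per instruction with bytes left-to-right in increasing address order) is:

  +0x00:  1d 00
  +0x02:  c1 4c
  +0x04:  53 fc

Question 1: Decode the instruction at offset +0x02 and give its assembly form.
@+02  big-endian(c1 4c) = 0xc14c
  top 6b → 0x30 → band [RR]
  rd@[9:6]=0x5 ⇒ di
  rs@[5:2]=0x3 ⇒ dx

band di, dx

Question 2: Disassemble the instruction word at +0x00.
neg si

off 0x00: read 1d 00 as big → 0x1d00
  top 6b → 0x7 → neg [R]
  rd: (w>>6)&0xf=0x4 → si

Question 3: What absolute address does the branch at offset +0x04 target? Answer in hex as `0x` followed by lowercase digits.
0xaa1e

@+04  big-endian(53 fc) = 0x53fc
  top 6b → 0x14 → je [J]
  [9:0] imm=1020 (s10→-4) = $-4
  target = base 0xaa1c + off 0x04 + 2 + imm -4 = 0xaa1e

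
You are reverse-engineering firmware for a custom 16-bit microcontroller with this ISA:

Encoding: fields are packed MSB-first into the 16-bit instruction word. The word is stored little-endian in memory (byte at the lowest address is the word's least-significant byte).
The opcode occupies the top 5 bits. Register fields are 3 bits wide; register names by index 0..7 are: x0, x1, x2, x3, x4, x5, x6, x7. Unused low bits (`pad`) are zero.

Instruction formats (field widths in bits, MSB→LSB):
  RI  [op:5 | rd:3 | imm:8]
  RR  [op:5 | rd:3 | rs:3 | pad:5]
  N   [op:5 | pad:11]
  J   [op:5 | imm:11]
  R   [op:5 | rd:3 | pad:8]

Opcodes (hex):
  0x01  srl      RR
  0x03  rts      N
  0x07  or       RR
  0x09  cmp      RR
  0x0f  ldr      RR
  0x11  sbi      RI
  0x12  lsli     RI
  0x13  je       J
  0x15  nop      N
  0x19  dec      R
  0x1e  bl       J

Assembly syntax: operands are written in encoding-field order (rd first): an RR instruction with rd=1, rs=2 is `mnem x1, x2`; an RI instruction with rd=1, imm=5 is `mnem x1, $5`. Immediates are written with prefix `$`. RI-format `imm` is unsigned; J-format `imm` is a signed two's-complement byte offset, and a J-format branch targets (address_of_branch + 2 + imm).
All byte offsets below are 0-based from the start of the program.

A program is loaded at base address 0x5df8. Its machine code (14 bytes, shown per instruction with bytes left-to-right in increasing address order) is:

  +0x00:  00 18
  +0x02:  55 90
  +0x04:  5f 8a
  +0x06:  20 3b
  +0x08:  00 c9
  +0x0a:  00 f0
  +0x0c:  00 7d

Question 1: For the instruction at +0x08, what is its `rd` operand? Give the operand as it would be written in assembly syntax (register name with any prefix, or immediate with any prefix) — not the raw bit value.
off 0x08: read 00 c9 as little → 0xc900
  opcode bits[15:11]=0x19: dec/R
  rd@[10:8]=0x1 ⇒ x1

x1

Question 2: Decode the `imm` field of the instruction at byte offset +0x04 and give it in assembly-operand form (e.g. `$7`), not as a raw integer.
+0x04: 5f 8a ⇒ word 0x8a5f (little)
  top 5b → 0x11 → sbi [RI]
  rd: (w>>8)&0x7=0x2 → x2
  imm: (w>>0)&0xff=0x5f → $95

$95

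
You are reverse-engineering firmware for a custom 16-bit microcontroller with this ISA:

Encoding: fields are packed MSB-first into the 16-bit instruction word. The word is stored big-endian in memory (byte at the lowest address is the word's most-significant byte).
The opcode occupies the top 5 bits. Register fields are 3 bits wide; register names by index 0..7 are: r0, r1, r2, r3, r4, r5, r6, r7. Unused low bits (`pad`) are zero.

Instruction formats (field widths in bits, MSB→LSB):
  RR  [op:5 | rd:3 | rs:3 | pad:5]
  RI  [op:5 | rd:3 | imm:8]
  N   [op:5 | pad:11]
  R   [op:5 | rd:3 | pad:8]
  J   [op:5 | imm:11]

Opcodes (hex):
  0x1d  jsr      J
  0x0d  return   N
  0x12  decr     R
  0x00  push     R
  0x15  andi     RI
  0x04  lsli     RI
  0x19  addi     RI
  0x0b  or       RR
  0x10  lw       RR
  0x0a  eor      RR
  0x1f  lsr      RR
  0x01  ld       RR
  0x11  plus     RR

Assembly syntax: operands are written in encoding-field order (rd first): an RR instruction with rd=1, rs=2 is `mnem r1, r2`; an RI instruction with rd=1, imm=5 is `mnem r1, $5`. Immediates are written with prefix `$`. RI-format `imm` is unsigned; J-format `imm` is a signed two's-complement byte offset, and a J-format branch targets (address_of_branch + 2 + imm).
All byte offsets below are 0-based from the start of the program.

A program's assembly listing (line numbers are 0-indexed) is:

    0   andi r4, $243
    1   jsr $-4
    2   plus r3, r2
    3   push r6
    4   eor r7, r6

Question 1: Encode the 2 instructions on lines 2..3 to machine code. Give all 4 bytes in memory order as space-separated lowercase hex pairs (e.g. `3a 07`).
8b 40 06 00

L2: plus op=0x11:5|rd=3:3|rs=2:3|pad=0:5 ⇒ 0x8b40 ⇒ big 8b 40
L3: push op=0x0:5|rd=6:3|pad=0:8 ⇒ 0x0600 ⇒ big 06 00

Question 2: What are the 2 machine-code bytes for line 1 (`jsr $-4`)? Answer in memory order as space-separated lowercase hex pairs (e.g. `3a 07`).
L1: jsr op=0x1d:5|imm=-4:11 ⇒ 0xeffc ⇒ big ef fc

ef fc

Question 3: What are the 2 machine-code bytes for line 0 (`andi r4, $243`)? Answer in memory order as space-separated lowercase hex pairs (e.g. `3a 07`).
L0: andi op=0x15:5|rd=4:3|imm=243:8 ⇒ 0xacf3 ⇒ big ac f3

ac f3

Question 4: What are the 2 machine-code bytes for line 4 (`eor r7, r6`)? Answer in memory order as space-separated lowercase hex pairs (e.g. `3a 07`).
L4: eor op=0xa:5|rd=7:3|rs=6:3|pad=0:5 ⇒ 0x57c0 ⇒ big 57 c0

57 c0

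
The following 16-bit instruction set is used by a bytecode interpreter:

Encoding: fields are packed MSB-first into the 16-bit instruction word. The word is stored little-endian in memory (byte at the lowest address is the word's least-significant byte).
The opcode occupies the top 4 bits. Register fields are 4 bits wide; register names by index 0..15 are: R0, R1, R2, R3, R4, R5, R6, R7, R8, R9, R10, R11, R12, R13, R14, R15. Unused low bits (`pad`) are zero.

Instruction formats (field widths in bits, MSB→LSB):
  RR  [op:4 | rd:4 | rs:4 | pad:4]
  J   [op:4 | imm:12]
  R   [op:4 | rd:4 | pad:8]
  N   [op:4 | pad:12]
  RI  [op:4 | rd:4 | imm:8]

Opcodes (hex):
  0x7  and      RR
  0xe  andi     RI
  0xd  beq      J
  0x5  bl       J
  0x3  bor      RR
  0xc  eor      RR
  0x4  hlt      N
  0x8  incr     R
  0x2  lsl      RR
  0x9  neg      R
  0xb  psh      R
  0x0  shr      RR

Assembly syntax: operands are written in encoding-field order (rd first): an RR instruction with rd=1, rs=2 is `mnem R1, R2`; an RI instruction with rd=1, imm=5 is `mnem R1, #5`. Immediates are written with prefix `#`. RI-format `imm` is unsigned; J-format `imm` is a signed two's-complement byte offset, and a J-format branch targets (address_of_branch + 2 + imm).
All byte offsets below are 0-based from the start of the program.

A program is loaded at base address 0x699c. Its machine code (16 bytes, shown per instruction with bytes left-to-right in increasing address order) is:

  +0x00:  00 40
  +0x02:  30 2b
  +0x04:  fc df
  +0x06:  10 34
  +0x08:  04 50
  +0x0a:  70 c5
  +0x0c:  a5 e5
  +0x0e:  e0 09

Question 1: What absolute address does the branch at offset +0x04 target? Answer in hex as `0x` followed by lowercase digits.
off 0x04: read fc df as little → 0xdffc
  op=0xdffc>>12=0xd ⇒ beq (J)
  [11:0] imm=4092 (s12→-4) = #-4
  target = base 0x699c + off 0x04 + 2 + imm -4 = 0x699e

0x699e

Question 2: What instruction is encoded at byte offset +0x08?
bl #4

@+08  little-endian(04 50) = 0x5004
  op=0x5004>>12=0x5 ⇒ bl (J)
  imm@[11:0]=0x4 ⇒ #4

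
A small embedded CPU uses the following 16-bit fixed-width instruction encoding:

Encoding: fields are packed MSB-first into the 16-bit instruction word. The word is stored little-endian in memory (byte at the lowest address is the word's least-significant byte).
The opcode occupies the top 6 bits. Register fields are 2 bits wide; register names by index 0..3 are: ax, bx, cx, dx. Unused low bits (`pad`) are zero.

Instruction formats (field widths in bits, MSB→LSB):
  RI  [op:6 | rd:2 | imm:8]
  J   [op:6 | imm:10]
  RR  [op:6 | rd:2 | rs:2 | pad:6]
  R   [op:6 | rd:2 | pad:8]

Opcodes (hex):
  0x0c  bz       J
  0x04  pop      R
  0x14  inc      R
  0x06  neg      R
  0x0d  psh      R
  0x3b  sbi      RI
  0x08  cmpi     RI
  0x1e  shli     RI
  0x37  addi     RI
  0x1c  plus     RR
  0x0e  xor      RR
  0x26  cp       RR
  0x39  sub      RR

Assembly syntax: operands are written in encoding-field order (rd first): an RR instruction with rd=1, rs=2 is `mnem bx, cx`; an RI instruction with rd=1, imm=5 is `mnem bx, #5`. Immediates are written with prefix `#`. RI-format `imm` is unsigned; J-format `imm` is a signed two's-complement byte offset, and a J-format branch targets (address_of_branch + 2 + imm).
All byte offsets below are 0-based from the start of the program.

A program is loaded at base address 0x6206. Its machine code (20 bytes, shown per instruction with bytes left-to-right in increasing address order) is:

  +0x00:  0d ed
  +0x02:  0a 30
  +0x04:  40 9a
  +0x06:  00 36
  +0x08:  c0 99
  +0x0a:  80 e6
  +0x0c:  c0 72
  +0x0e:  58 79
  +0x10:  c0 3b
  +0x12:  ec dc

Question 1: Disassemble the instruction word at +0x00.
sbi bx, #13

+0x00: 0d ed ⇒ word 0xed0d (little)
  op=0xed0d>>10=0x3b ⇒ sbi (RI)
  rd@[9:8]=0x1 ⇒ bx
  imm@[7:0]=0xd ⇒ #13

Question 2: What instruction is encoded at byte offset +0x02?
@+02  little-endian(0a 30) = 0x300a
  opcode bits[15:10]=0xc: bz/J
  imm: (w>>0)&0x3ff=0xa → #10

bz #10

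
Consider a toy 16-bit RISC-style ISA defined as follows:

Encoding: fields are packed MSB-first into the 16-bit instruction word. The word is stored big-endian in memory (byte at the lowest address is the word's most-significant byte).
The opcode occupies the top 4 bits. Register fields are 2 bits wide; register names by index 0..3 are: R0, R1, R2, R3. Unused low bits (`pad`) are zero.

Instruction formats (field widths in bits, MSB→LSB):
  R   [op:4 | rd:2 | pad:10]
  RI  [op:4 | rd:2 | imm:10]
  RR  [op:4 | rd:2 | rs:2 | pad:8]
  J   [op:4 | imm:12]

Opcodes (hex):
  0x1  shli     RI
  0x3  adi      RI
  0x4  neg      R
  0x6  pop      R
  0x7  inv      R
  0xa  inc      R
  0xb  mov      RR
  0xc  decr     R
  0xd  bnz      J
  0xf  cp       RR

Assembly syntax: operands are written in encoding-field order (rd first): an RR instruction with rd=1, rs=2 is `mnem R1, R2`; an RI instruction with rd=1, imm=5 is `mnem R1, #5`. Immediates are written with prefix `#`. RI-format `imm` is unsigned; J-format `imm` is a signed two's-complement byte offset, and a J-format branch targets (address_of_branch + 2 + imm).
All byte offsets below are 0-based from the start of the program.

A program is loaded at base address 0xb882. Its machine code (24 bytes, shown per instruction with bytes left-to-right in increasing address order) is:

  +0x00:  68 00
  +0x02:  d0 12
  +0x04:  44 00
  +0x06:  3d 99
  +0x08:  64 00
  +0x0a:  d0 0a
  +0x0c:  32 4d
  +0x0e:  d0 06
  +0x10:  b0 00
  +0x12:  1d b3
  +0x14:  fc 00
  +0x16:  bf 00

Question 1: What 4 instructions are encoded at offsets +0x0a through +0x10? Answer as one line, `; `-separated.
[0a] d0 0a → 0xd00a
  top 4b → 0xd → bnz [J]
  imm: (w>>0)&0xfff=0xa → #10
[0c] 32 4d → 0x324d
  top 4b → 0x3 → adi [RI]
  rd: (w>>10)&0x3=0x0 → R0
  imm: (w>>0)&0x3ff=0x24d → #589
[0e] d0 06 → 0xd006
  top 4b → 0xd → bnz [J]
  imm: (w>>0)&0xfff=0x6 → #6
[10] b0 00 → 0xb000
  top 4b → 0xb → mov [RR]
  rd: (w>>10)&0x3=0x0 → R0
  rs: (w>>8)&0x3=0x0 → R0

bnz #10; adi R0, #589; bnz #6; mov R0, R0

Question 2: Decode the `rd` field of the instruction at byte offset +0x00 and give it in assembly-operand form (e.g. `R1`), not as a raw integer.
off 0x00: read 68 00 as big → 0x6800
  top 4b → 0x6 → pop [R]
  [11:10] rd=2 = R2

R2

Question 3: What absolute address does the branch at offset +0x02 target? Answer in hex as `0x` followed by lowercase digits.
0xb898

off 0x02: read d0 12 as big → 0xd012
  opcode bits[15:12]=0xd: bnz/J
  imm@[11:0]=0x12 ⇒ #18
  target = base 0xb882 + off 0x02 + 2 + imm 18 = 0xb898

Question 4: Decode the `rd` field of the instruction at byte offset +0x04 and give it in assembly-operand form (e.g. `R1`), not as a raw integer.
[04] 44 00 → 0x4400
  op=0x4400>>12=0x4 ⇒ neg (R)
  rd@[11:10]=0x1 ⇒ R1

R1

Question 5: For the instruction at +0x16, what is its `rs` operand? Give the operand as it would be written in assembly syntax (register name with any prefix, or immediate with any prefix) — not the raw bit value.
R3

@+16  big-endian(bf 00) = 0xbf00
  op=0xbf00>>12=0xb ⇒ mov (RR)
  rd: (w>>10)&0x3=0x3 → R3
  rs: (w>>8)&0x3=0x3 → R3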